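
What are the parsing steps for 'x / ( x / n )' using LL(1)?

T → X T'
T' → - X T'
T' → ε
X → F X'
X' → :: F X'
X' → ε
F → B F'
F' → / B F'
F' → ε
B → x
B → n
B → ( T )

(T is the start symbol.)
LL(1) parsing maintains a stack (initially the start symbol over $) and the input. At each step: if the stack top is a terminal, match it against the current input token; if it is a non-terminal N, replace it with the RHS of M[N, lookahead] (the unique production whose predict set contains the lookahead).

Stack is shown with the top on the left.

Stack                      Input            Action
--------------------------------------------------
T $                        x / ( x / n ) $  output T → X T'
X T' $                     x / ( x / n ) $  output X → F X'
F X' T' $                  x / ( x / n ) $  output F → B F'
B F' X' T' $               x / ( x / n ) $  output B → x
x F' X' T' $               x / ( x / n ) $  match 'x'
F' X' T' $                 / ( x / n ) $    output F' → / B F'
/ B F' X' T' $             / ( x / n ) $    match '/'
B F' X' T' $               ( x / n ) $      output B → ( T )
( T ) F' X' T' $           ( x / n ) $      match '('
T ) F' X' T' $             x / n ) $        output T → X T'
X T' ) F' X' T' $          x / n ) $        output X → F X'
F X' T' ) F' X' T' $       x / n ) $        output F → B F'
B F' X' T' ) F' X' T' $    x / n ) $        output B → x
x F' X' T' ) F' X' T' $    x / n ) $        match 'x'
F' X' T' ) F' X' T' $      / n ) $          output F' → / B F'
/ B F' X' T' ) F' X' T' $  / n ) $          match '/'
B F' X' T' ) F' X' T' $    n ) $            output B → n
n F' X' T' ) F' X' T' $    n ) $            match 'n'
F' X' T' ) F' X' T' $      ) $              output F' → ε
X' T' ) F' X' T' $         ) $              output X' → ε
T' ) F' X' T' $            ) $              output T' → ε
) F' X' T' $               ) $              match ')'
F' X' T' $                 $                output F' → ε
X' T' $                    $                output X' → ε
T' $                       $                output T' → ε
$                          $                accept

The string is accepted.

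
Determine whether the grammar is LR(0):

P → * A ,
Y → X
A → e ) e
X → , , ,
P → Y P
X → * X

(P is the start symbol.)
Augment with P' → P and build the canonical LR(0) collection (I0 = CLOSURE({[P' → . P]}), then GOTO on every symbol after a dot until no new states appear). It has 16 states:
  I0: { [P → . * A ,], [P → . Y P], [P' → . P], [X → . * X], [X → . , , ,], [Y → . X] }  — shift
  I1: { [A → . e ) e], [P → * . A ,], [X → * . X], [X → . * X], [X → . , , ,] }  — shift
  I2: { [X → , . , ,] }  — shift
  I3: { [P' → P .] }  — accept
  I4: { [Y → X .] }  — reduce
  I5: { [P → . * A ,], [P → . Y P], [P → Y . P], [X → . * X], [X → . , , ,], [Y → . X] }  — shift
  I6: { [P → Y P .] }  — reduce
  I7: { [X → , , . ,] }  — shift
  I8: { [X → , , , .] }  — reduce
  I9: { [X → * . X], [X → . * X], [X → . , , ,] }  — shift
  I10: { [P → * A . ,] }  — shift
  I11: { [X → * X .] }  — reduce
  I12: { [A → e . ) e] }  — shift
  I13: { [A → e ) . e] }  — shift
  I14: { [A → e ) e .] }  — reduce
  I15: { [P → * A , .] }  — reduce

Every state is either a pure shift/goto state or contains exactly one complete item and nothing to shift — no conflicts. The grammar is LR(0).

Answer: Yes, the grammar is LR(0)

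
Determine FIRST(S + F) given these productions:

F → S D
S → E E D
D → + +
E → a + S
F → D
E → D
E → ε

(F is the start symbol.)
FIRST sets of the non-terminals involved (from the grammar, by fixed-point iteration):
  FIRST(S) = { '+', 'a' }

To compute FIRST(S + F), process the symbols left to right:
Symbol S is a non-terminal. Add FIRST(S) \ {ε} = { '+', 'a' }
S is not nullable (ε ∉ FIRST(S)), so stop here.
FIRST(S + F) = { '+', 'a' }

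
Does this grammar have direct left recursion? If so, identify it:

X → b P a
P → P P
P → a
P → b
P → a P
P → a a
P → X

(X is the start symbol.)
Direct left recursion occurs when N → N α for some non-terminal N (the right-hand side begins with the left-hand side itself).

X → b P a: starts with b
P → P P: LEFT RECURSIVE (starts with P)
P → a: starts with a
P → b: starts with b
P → a P: starts with a
P → a a: starts with a
P → X: starts with X

The grammar has direct left recursion on: P.

Answer: Yes, P is left-recursive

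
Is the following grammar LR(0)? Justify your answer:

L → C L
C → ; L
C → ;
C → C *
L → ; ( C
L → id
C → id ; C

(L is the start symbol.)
No. Shift-reduce conflict between [C → ; .] and [C → . ;]

Augment with L' → L and build the canonical LR(0) collection (I0 = CLOSURE({[L' → . L]}), then GOTO on every symbol after a dot until no new states appear). It has 14 states:
  I0: { [C → . ; L], [C → . ;], [C → . C *], [C → . id ; C], [L → . ; ( C], [L → . C L], [L → . id], [L' → . L] }  — shift
  I1: { [C → . ; L], [C → . ;], [C → . C *], [C → . id ; C], [C → ; . L], [C → ; .], [L → . ; ( C], [L → . C L], [L → . id], [L → ; . ( C] }  — shift, reduce
  I2: { [C → . ; L], [C → . ;], [C → . C *], [C → . id ; C], [C → C . *], [L → . ; ( C], [L → . C L], [L → . id], [L → C . L] }  — shift
  I3: { [L' → L .] }  — accept
  I4: { [C → id . ; C], [L → id .] }  — shift, reduce
  I5: { [C → . ; L], [C → . ;], [C → . C *], [C → . id ; C], [C → id ; . C] }  — shift
  I6: { [C → . ; L], [C → . ;], [C → . C *], [C → . id ; C], [C → ; . L], [C → ; .], [L → . ; ( C], [L → . C L], [L → . id] }  — shift, reduce
  I7: { [C → C . *], [C → id ; C .] }  — shift, reduce
  I8: { [C → id . ; C] }  — shift
  I9: { [C → C * .] }  — reduce
  I10: { [C → ; L .] }  — reduce
  I11: { [L → C L .] }  — reduce
  I12: { [C → . ; L], [C → . ;], [C → . C *], [C → . id ; C], [L → ; ( . C] }  — shift
  I13: { [C → C . *], [L → ; ( C .] }  — shift, reduce

Conflict in state I1:
  Shift-reduce conflict between [C → ; .] and [C → . ;]
So the grammar is NOT LR(0).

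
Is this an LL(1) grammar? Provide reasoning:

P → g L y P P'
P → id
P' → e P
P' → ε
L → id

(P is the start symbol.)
No. Predict set conflict for P': { 'e' }

A grammar is LL(1) if for each non-terminal N with multiple productions, the predict sets of those productions are pairwise disjoint, where PREDICT(N → α) = (FIRST(α) \ {ε}) ∪ (FOLLOW(N) if α ⇒* ε).

Relevant sets:
  FOLLOW(P') = { $, 'e' }

For P:
  PREDICT(P → g L y P P') = { 'g' }
  PREDICT(P → id) = { 'id' }
For P':
  PREDICT(P' → e P) = { 'e' }
  PREDICT(P' → ε) = { $, 'e' }
L has a single production, so nothing to check there.

Conflict found: Predict set conflict for P': { 'e' }
The grammar is NOT LL(1).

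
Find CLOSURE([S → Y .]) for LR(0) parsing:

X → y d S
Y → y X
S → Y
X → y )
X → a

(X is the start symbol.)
To compute CLOSURE, for each item [A → α.Bβ] where B is a non-terminal, add [B → .γ] for all productions B → γ; repeat for the newly added items until nothing changes.

Start with: [S → Y .]
The dot is at the end, so nothing is added.

CLOSURE = { [S → Y .] }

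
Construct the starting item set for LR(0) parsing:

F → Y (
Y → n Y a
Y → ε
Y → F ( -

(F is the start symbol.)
{ [F → . Y (], [F' → . F], [Y → . F ( -], [Y → . n Y a], [Y → .] }

First, augment the grammar with F' → F
I₀ = CLOSURE({ [F' → . F] }):
  [F' → . F] has the dot before F: add [F → . Y (]
  [F → . Y (] has the dot before Y: add [Y → . n Y a], [Y → .], [Y → . F ( -]
No further items can be added.

I₀ = { [F → . Y (], [F' → . F], [Y → . F ( -], [Y → . n Y a], [Y → .] }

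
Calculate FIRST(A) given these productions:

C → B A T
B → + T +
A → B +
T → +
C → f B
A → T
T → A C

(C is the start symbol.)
{ '+' }

FIRST sets of the other non-terminals involved (by the same procedure, iterated to a fixed point):
  FIRST(B) = { '+' }
  FIRST(T) = { '+' }

From A → B +:
  - B is a non-terminal: add FIRST(B) \ {ε} = { '+' }
    B is not nullable, so stop
From A → T:
  - T is a non-terminal: add FIRST(T) \ {ε} = { '+' }
    T is not nullable, so stop

Collecting: FIRST(A) = { '+' }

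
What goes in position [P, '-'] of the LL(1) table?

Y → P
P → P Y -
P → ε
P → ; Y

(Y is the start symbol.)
P → P Y -, P → ε

To find M[P, '-'], we find productions for P where '-' is in the predict set (PREDICT(N → α) = (FIRST(α) \ {ε}) ∪ (FOLLOW(N) if α ⇒* ε)).

Relevant sets:
  FIRST(P) = { '-', ';', ε }
  FIRST(Y) = { '-', ';', ε }
  FOLLOW(P) = { $, '-', ';' }

P → P Y -: PREDICT = { '-', ';' }
  '-' is in predict set, so this production goes in M[P, '-']
P → ε: PREDICT = { $, '-', ';' }
  '-' is in predict set, so this production goes in M[P, '-']
P → ; Y: PREDICT = { ';' }

M[P, '-'] = P → P Y -, P → ε  (a multiply-defined cell — the grammar is not LL(1))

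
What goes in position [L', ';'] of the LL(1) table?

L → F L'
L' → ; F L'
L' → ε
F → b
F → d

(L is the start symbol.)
L' → ; F L'

To find M[L', ';'], we find productions for L' where ';' is in the predict set (PREDICT(N → α) = (FIRST(α) \ {ε}) ∪ (FOLLOW(N) if α ⇒* ε)).

Relevant sets:
  FOLLOW(L') = { $ }

L' → ; F L': PREDICT = { ';' }
  ';' is in predict set, so this production goes in M[L', ';']
L' → ε: PREDICT = { $ }

M[L', ';'] = L' → ; F L'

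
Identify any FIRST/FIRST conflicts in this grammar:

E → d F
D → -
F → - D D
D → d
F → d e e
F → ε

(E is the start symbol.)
Productions for D:
  D → -: FIRST = { '-' }
  D → d: FIRST = { 'd' }
Productions for F:
  F → - D D: FIRST = { '-' }
  F → d e e: FIRST = { 'd' }
  F → ε: FIRST = { ε }
E has only one production, so no FIRST/FIRST conflict is possible there.

All alternatives of each non-terminal have pairwise disjoint FIRST sets.

Answer: No FIRST/FIRST conflicts.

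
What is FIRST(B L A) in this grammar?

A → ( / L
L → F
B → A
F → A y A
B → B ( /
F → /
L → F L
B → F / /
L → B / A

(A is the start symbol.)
{ '(', '/' }

FIRST sets of the non-terminals involved (from the grammar, by fixed-point iteration):
  FIRST(B) = { '(', '/' }

To compute FIRST(B L A), process the symbols left to right:
Symbol B is a non-terminal. Add FIRST(B) \ {ε} = { '(', '/' }
B is not nullable (ε ∉ FIRST(B)), so stop here.
FIRST(B L A) = { '(', '/' }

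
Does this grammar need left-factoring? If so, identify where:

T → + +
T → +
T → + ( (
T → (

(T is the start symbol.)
Yes, T has productions with common prefix '+'

Left-factoring is needed when two productions for the same non-terminal
share a common prefix on the right-hand side.

Productions for T:
  T → + +
  T → +
  T → + ( (
  T → (

Found common prefix '+' in productions for T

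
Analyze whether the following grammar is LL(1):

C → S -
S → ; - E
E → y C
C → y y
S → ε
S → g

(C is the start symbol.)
Yes, the grammar is LL(1).

A grammar is LL(1) if for each non-terminal N with multiple productions, the predict sets of those productions are pairwise disjoint, where PREDICT(N → α) = (FIRST(α) \ {ε}) ∪ (FOLLOW(N) if α ⇒* ε).

Relevant sets:
  FIRST(S) = { ';', 'g', ε }
  FOLLOW(S) = { '-' }

For C:
  PREDICT(C → S '-') = { '-', ';', 'g' }
  PREDICT(C → y y) = { 'y' }
For S:
  PREDICT(S → ';' '-' E) = { ';' }
  PREDICT(S → ε) = { '-' }
  PREDICT(S → g) = { 'g' }
E has a single production, so nothing to check there.

All predict sets are disjoint. The grammar IS LL(1).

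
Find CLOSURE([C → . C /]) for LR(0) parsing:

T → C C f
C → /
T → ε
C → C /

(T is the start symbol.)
{ [C → . /], [C → . C /] }

To compute CLOSURE, for each item [A → α.Bβ] where B is a non-terminal, add [B → .γ] for all productions B → γ; repeat for the newly added items until nothing changes.

Start with: [C → . C /]
  [C → . C /] has the dot before C: add [C → . /]
No further items can be added.

CLOSURE = { [C → . /], [C → . C /] }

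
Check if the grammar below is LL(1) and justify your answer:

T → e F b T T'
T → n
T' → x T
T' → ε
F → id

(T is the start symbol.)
A grammar is LL(1) if for each non-terminal N with multiple productions, the predict sets of those productions are pairwise disjoint, where PREDICT(N → α) = (FIRST(α) \ {ε}) ∪ (FOLLOW(N) if α ⇒* ε).

Relevant sets:
  FOLLOW(T') = { $, 'x' }

For T:
  PREDICT(T → e F b T T') = { 'e' }
  PREDICT(T → n) = { 'n' }
For T':
  PREDICT(T' → x T) = { 'x' }
  PREDICT(T' → ε) = { $, 'x' }
F has a single production, so nothing to check there.

Conflict found: Predict set conflict for T': { 'x' }
The grammar is NOT LL(1).

Answer: No. Predict set conflict for T': { 'x' }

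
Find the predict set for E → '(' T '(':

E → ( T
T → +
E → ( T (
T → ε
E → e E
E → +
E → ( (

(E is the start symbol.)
{ '(' }

PREDICT(E → '(' T '(') = (FIRST(RHS) \ {ε}) ∪ (FOLLOW(E) if ε ∈ FIRST(RHS), i.e. RHS ⇒* ε)
FIRST('(' T '(') = { '(' }
ε ∉ FIRST('(' T '('), so FOLLOW(E) is not added.
PREDICT(E → '(' T '(') = { '(' }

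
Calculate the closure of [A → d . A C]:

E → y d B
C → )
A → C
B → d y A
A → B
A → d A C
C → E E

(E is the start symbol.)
Start with: [A → d . A C]
  [A → d . A C] has the dot before A: add [A → . C], [A → . B], [A → . d A C]
  [A → . C] has the dot before C: add [C → . )], [C → . E E]
  [A → . B] has the dot before B: add [B → . d y A]
  [C → . E E] has the dot before E: add [E → . y d B]
No further items can be added.

CLOSURE = { [A → . B], [A → . C], [A → . d A C], [A → d . A C], [B → . d y A], [C → . )], [C → . E E], [E → . y d B] }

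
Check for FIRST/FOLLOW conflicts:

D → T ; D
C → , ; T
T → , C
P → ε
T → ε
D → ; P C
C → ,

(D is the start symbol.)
No FIRST/FOLLOW conflicts.

Nullable non-terminals: P, T.
P has a nullable alternative but only one production, so nothing to check.

T: nullable alternative(s) T → ε; FOLLOW(T) = { $, ';' }
  T → , C: FIRST \ {ε} = { ',' } — disjoint from FOLLOW(T)
  T → ε: FIRST \ {ε} = { } — this is the only nullable alternative, skip

C, D have no nullable alternative, so no FIRST/FOLLOW check is needed there.

No FIRST/FOLLOW conflicts found.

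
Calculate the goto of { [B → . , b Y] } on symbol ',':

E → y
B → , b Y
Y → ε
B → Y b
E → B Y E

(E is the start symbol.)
GOTO(I, ',') = CLOSURE({ [A → αX.β] : [A → α.Xβ] ∈ I, X = ',' })

Items with dot before ',', with the dot advanced:
  [B → . , b Y] → [B → , . b Y]
Closure adds nothing (no advanced item has the dot before a non-terminal).

GOTO = { [B → , . b Y] }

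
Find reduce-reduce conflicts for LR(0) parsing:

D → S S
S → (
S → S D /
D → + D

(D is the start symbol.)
Augment with D' → D and build the canonical LR(0) collection (I0 = CLOSURE({[D' → . D]}), then GOTO on every symbol after a dot until no new states appear). It has 9 states:
  I0: { [D → . + D], [D → . S S], [D' → . D], [S → . (], [S → . S D /] }  — shift
  I1: { [S → ( .] }  — reduce
  I2: { [D → + . D], [D → . + D], [D → . S S], [S → . (], [S → . S D /] }  — shift
  I3: { [D' → D .] }  — accept
  I4: { [D → . + D], [D → . S S], [D → S . S], [S → . (], [S → . S D /], [S → S . D /] }  — shift
  I5: { [S → S D . /] }  — shift
  I6: { [D → . + D], [D → . S S], [D → S . S], [D → S S .], [S → . (], [S → . S D /], [S → S . D /] }  — shift, reduce
  I7: { [S → S D / .] }  — reduce
  I8: { [D → + D .] }  — reduce

No state contains more than one complete item.

Answer: No reduce-reduce conflicts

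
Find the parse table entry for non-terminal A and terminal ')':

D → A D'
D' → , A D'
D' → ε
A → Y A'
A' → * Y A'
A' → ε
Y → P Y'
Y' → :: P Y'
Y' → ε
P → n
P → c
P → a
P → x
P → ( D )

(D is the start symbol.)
To find M[A, ')'], we find productions for A where ')' is in the predict set (PREDICT(N → α) = (FIRST(α) \ {ε}) ∪ (FOLLOW(N) if α ⇒* ε)).

Relevant sets:
  FIRST(Y) = { '(', 'a', 'c', 'n', 'x' }

A → Y A': PREDICT = { '(', 'a', 'c', 'n', 'x' }

M[A, ')'] is empty (no production applies)

Answer: Empty (error entry)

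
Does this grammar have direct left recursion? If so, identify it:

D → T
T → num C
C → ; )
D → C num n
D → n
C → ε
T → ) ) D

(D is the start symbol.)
No direct left recursion

Direct left recursion occurs when N → N α for some non-terminal N (the right-hand side begins with the left-hand side itself).

D → T: starts with T
T → num C: starts with num
C → ; ): starts with ';'
D → C num n: starts with C
D → n: starts with n
C → ε: starts with ε
T → ) ) D: starts with ')'

No direct left recursion found.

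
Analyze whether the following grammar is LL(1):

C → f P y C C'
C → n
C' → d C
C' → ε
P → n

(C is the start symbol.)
A grammar is LL(1) if for each non-terminal N with multiple productions, the predict sets of those productions are pairwise disjoint, where PREDICT(N → α) = (FIRST(α) \ {ε}) ∪ (FOLLOW(N) if α ⇒* ε).

Relevant sets:
  FOLLOW(C') = { $, 'd' }

For C:
  PREDICT(C → f P y C C') = { 'f' }
  PREDICT(C → n) = { 'n' }
For C':
  PREDICT(C' → d C) = { 'd' }
  PREDICT(C' → ε) = { $, 'd' }
P has a single production, so nothing to check there.

Conflict found: Predict set conflict for C': { 'd' }
The grammar is NOT LL(1).

Answer: No. Predict set conflict for C': { 'd' }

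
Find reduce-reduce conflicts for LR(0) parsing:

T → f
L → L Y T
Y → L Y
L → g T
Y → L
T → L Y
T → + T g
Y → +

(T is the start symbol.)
No reduce-reduce conflicts

A reduce-reduce conflict occurs when an LR(0) state has two complete items [A → α .] and [B → β .] — both call for a reduction, and with no lookahead the parser cannot choose between them.

Augment with T' → T and build the canonical LR(0) collection (I0 = CLOSURE({[T' → . T]}), then GOTO on every symbol after a dot until no new states appear). It has 14 states:
  I0: { [L → . L Y T], [L → . g T], [T → . + T g], [T → . L Y], [T → . f], [T' → . T] }  — shift
  I1: { [L → . L Y T], [L → . g T], [T → + . T g], [T → . + T g], [T → . L Y], [T → . f] }  — shift
  I2: { [L → . L Y T], [L → . g T], [L → L . Y T], [T → L . Y], [Y → . +], [Y → . L Y], [Y → . L] }  — shift
  I3: { [T' → T .] }  — accept
  I4: { [T → f .] }  — reduce
  I5: { [L → . L Y T], [L → . g T], [L → g . T], [T → . + T g], [T → . L Y], [T → . f] }  — shift
  I6: { [L → g T .] }  — reduce
  I7: { [Y → + .] }  — reduce
  I8: { [L → . L Y T], [L → . g T], [L → L . Y T], [Y → . +], [Y → . L Y], [Y → . L], [Y → L . Y], [Y → L .] }  — shift, reduce
  I9: { [L → . L Y T], [L → . g T], [L → L Y . T], [T → . + T g], [T → . L Y], [T → . f], [T → L Y .] }  — shift, reduce
  I10: { [L → L Y T .] }  — reduce
  I11: { [L → . L Y T], [L → . g T], [L → L Y . T], [T → . + T g], [T → . L Y], [T → . f], [Y → L Y .] }  — shift, reduce
  I12: { [T → + T . g] }  — shift
  I13: { [T → + T g .] }  — reduce

No state contains more than one complete item.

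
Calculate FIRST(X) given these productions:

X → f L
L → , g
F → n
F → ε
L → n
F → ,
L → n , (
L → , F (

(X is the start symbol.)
{ 'f' }

To compute FIRST(X), examine every production with X on the left-hand side, reading each right-hand side left to right until a non-nullable symbol is reached.

From X → f L:
  - f is a terminal: add 'f' and stop

Collecting: FIRST(X) = { 'f' }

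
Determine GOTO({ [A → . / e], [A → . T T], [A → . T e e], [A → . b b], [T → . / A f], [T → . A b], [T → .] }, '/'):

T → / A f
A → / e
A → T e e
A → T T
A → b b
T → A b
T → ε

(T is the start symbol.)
{ [A → . / e], [A → . T T], [A → . T e e], [A → . b b], [A → / . e], [T → . / A f], [T → . A b], [T → .], [T → / . A f] }

GOTO(I, '/') = CLOSURE({ [A → αX.β] : [A → α.Xβ] ∈ I, X = '/' })

Items with dot before '/', with the dot advanced:
  [A → . / e] → [A → / . e]
  [T → . / A f] → [T → / . A f]
Closure of the advanced items:
  [T → / . A f] has the dot before A: add [A → . / e], [A → . T e e], [A → . T T], [A → . b b]
  [A → . T e e] has the dot before T: add [T → . / A f], [T → . A b], [T → .]

GOTO = { [A → . / e], [A → . T T], [A → . T e e], [A → . b b], [A → / . e], [T → . / A f], [T → . A b], [T → .], [T → / . A f] }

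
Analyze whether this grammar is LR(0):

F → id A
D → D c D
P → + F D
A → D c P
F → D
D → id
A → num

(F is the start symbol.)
A grammar is LR(0) if no state in the canonical LR(0) collection has:
  - both a shift item (dot before a terminal) and a complete item (shift-reduce conflict), or
  - two or more complete items (reduce-reduce conflict; the accept item [F' → F .] counts as a complete item here).

Augment with F' → F and build the canonical LR(0) collection (I0 = CLOSURE({[F' → . F]}), then GOTO on every symbol after a dot until no new states appear). It has 15 states:
  I0: { [D → . D c D], [D → . id], [F → . D], [F → . id A], [F' → . F] }  — shift
  I1: { [D → D . c D], [F → D .] }  — shift, reduce
  I2: { [F' → F .] }  — accept
  I3: { [A → . D c P], [A → . num], [D → . D c D], [D → . id], [D → id .], [F → id . A] }  — shift, reduce
  I4: { [F → id A .] }  — reduce
  I5: { [A → D . c P], [D → D . c D] }  — shift
  I6: { [D → id .] }  — reduce
  I7: { [A → num .] }  — reduce
  I8: { [A → D c . P], [D → . D c D], [D → . id], [D → D c . D], [P → . + F D] }  — shift
  I9: { [D → . D c D], [D → . id], [F → . D], [F → . id A], [P → + . F D] }  — shift
  I10: { [D → D . c D], [D → D c D .] }  — shift, reduce
  I11: { [A → D c P .] }  — reduce
  I12: { [D → . D c D], [D → . id], [D → D c . D] }  — shift
  I13: { [D → . D c D], [D → . id], [P → + F . D] }  — shift
  I14: { [D → D . c D], [P → + F D .] }  — shift, reduce

Conflict in state I1:
  Shift-reduce conflict between [F → D .] and [D → D . c D]
So the grammar is NOT LR(0).

Answer: No. Shift-reduce conflict between [F → D .] and [D → D . c D]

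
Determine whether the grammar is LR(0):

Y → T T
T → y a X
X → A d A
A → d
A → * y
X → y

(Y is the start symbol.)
Augment with Y' → Y and build the canonical LR(0) collection (I0 = CLOSURE({[Y' → . Y]}), then GOTO on every symbol after a dot until no new states appear). It has 14 states:
  I0: { [T → . y a X], [Y → . T T], [Y' → . Y] }  — shift
  I1: { [T → . y a X], [Y → T . T] }  — shift
  I2: { [Y' → Y .] }  — accept
  I3: { [T → y . a X] }  — shift
  I4: { [A → . * y], [A → . d], [T → y a . X], [X → . A d A], [X → . y] }  — shift
  I5: { [A → * . y] }  — shift
  I6: { [X → A . d A] }  — shift
  I7: { [T → y a X .] }  — reduce
  I8: { [A → d .] }  — reduce
  I9: { [X → y .] }  — reduce
  I10: { [A → . * y], [A → . d], [X → A d . A] }  — shift
  I11: { [X → A d A .] }  — reduce
  I12: { [A → * y .] }  — reduce
  I13: { [Y → T T .] }  — reduce

Every state is either a pure shift/goto state or contains exactly one complete item and nothing to shift — no conflicts. The grammar is LR(0).

Answer: Yes, the grammar is LR(0)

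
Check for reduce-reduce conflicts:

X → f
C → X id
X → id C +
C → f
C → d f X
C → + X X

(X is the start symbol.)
A reduce-reduce conflict occurs when an LR(0) state has two complete items [A → α .] and [B → β .] — both call for a reduction, and with no lookahead the parser cannot choose between them.

Augment with X' → X and build the canonical LR(0) collection (I0 = CLOSURE({[X' → . X]}), then GOTO on every symbol after a dot until no new states appear). It has 15 states:
  I0: { [X → . f], [X → . id C +], [X' → . X] }  — shift
  I1: { [X' → X .] }  — accept
  I2: { [X → f .] }  — reduce
  I3: { [C → . + X X], [C → . X id], [C → . d f X], [C → . f], [X → . f], [X → . id C +], [X → id . C +] }  — shift
  I4: { [C → + . X X], [X → . f], [X → . id C +] }  — shift
  I5: { [X → id C . +] }  — shift
  I6: { [C → X . id] }  — shift
  I7: { [C → d . f X] }  — shift
  I8: { [C → f .], [X → f .] }  — 2 reduces
  I9: { [C → d f . X], [X → . f], [X → . id C +] }  — shift
  I10: { [C → d f X .] }  — reduce
  I11: { [C → X id .] }  — reduce
  I12: { [X → id C + .] }  — reduce
  I13: { [C → + X . X], [X → . f], [X → . id C +] }  — shift
  I14: { [C → + X X .] }  — reduce

I8 contains complete items [C → f .], [X → f .] — reduce-reduce conflict.

Answer: Yes — I8: [C → f .] vs [X → f .]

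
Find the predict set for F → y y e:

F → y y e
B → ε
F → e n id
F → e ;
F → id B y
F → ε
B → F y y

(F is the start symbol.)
{ 'y' }

PREDICT(F → y y e) = (FIRST(RHS) \ {ε}) ∪ (FOLLOW(F) if ε ∈ FIRST(RHS), i.e. RHS ⇒* ε)
FIRST(y y e) = { 'y' }
ε ∉ FIRST(y y e), so FOLLOW(F) is not added.
PREDICT(F → y y e) = { 'y' }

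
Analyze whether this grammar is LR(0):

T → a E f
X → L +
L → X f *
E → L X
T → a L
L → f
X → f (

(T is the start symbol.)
A grammar is LR(0) if no state in the canonical LR(0) collection has:
  - both a shift item (dot before a terminal) and a complete item (shift-reduce conflict), or
  - two or more complete items (reduce-reduce conflict; the accept item [T' → T .] counts as a complete item here).

Augment with T' → T and build the canonical LR(0) collection (I0 = CLOSURE({[T' → . T]}), then GOTO on every symbol after a dot until no new states appear). It has 14 states:
  I0: { [T → . a E f], [T → . a L], [T' → . T] }  — shift
  I1: { [T' → T .] }  — accept
  I2: { [E → . L X], [L → . X f *], [L → . f], [T → a . E f], [T → a . L], [X → . L +], [X → . f (] }  — shift
  I3: { [T → a E . f] }  — shift
  I4: { [E → L . X], [L → . X f *], [L → . f], [T → a L .], [X → . L +], [X → . f (], [X → L . +] }  — shift, reduce
  I5: { [L → X . f *] }  — shift
  I6: { [L → f .], [X → f . (] }  — shift, reduce
  I7: { [X → f ( .] }  — reduce
  I8: { [L → X f . *] }  — shift
  I9: { [L → X f * .] }  — reduce
  I10: { [X → L + .] }  — reduce
  I11: { [X → L . +] }  — shift
  I12: { [E → L X .], [L → X . f *] }  — shift, reduce
  I13: { [T → a E f .] }  — reduce

Conflict in state I4:
  Shift-reduce conflict between [T → a L .] and [L → . f]
So the grammar is NOT LR(0).

Answer: No. Shift-reduce conflict between [T → a L .] and [L → . f]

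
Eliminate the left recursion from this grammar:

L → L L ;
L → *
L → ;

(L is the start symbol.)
L is directly left-recursive. The standard transformation for
  A → A α₁ | ... | A α_m | β₁ | ... | β_n
is
  A  → β₁ A' | ... | β_n A'
  A' → α₁ A' | ... | α_m A' | ε

L → * becomes L → * L'
L → ; becomes L → ; L'
L → L L ; becomes L' → L ; L'
Add L' → ε

Resulting grammar:
L → * L'
L → ; L'
L' → L ; L'
L' → ε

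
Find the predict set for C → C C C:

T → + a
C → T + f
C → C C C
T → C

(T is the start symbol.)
{ '+' }

PREDICT(C → C C C) = (FIRST(RHS) \ {ε}) ∪ (FOLLOW(C) if ε ∈ FIRST(RHS), i.e. RHS ⇒* ε)
FIRST(C) = { '+' }
FIRST(C C C) = { '+' }
ε ∉ FIRST(C C C), so FOLLOW(C) is not added.
PREDICT(C → C C C) = { '+' }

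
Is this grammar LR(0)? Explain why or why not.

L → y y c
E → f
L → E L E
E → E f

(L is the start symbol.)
No. Reduce-reduce conflict: [E → E f .] and [E → f .]

A grammar is LR(0) if no state in the canonical LR(0) collection has:
  - both a shift item (dot before a terminal) and a complete item (shift-reduce conflict), or
  - two or more complete items (reduce-reduce conflict; the accept item [L' → L .] counts as a complete item here).

Augment with L' → L and build the canonical LR(0) collection (I0 = CLOSURE({[L' → . L]}), then GOTO on every symbol after a dot until no new states appear). It has 11 states:
  I0: { [E → . E f], [E → . f], [L → . E L E], [L → . y y c], [L' → . L] }  — shift
  I1: { [E → . E f], [E → . f], [E → E . f], [L → . E L E], [L → . y y c], [L → E . L E] }  — shift
  I2: { [L' → L .] }  — accept
  I3: { [E → f .] }  — reduce
  I4: { [L → y . y c] }  — shift
  I5: { [L → y y . c] }  — shift
  I6: { [L → y y c .] }  — reduce
  I7: { [E → . E f], [E → . f], [L → E L . E] }  — shift
  I8: { [E → E f .], [E → f .] }  — 2 reduces
  I9: { [E → E . f], [L → E L E .] }  — shift, reduce
  I10: { [E → E f .] }  — reduce

Conflict in state I8:
  Reduce-reduce conflict: [E → E f .] and [E → f .]
So the grammar is NOT LR(0).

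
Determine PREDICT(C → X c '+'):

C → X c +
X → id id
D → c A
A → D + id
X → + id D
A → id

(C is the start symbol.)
PREDICT(C → X c '+') = (FIRST(RHS) \ {ε}) ∪ (FOLLOW(C) if ε ∈ FIRST(RHS), i.e. RHS ⇒* ε)
FIRST(X) = { '+', 'id' }
FIRST(X c '+') = { '+', 'id' }
ε ∉ FIRST(X c '+'), so FOLLOW(C) is not added.
PREDICT(C → X c '+') = { '+', 'id' }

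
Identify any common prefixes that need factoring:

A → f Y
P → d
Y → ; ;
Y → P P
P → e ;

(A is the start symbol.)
Left-factoring is needed when two productions for the same non-terminal
share a common prefix on the right-hand side.

Productions for P:
  P → d
  P → e ;
Productions for Y:
  Y → ; ;
  Y → P P

No common prefixes found.

Answer: No, left-factoring is not needed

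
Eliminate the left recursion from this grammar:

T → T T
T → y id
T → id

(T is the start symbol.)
T is directly left-recursive. The standard transformation for
  A → A α₁ | ... | A α_m | β₁ | ... | β_n
is
  A  → β₁ A' | ... | β_n A'
  A' → α₁ A' | ... | α_m A' | ε

T → y id becomes T → y id T'
T → id becomes T → id T'
T → T T becomes T' → T T'
Add T' → ε

Resulting grammar:
T → y id T'
T → id T'
T' → T T'
T' → ε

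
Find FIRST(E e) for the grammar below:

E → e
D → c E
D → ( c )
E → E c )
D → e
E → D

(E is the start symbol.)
FIRST sets of the non-terminals involved (from the grammar, by fixed-point iteration):
  FIRST(E) = { '(', 'c', 'e' }

To compute FIRST(E e), process the symbols left to right:
Symbol E is a non-terminal. Add FIRST(E) \ {ε} = { '(', 'c', 'e' }
E is not nullable (ε ∉ FIRST(E)), so stop here.
FIRST(E e) = { '(', 'c', 'e' }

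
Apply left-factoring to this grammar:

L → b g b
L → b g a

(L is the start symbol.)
Left-factoring transforms A → αβ₁ | αβ₂ into A → αA' and A' → β₁ | β₂
(α is the longest common prefix among the alternatives). Repeat until
no nonterminal has two alternatives with a common prefix.

Round 1: L has alternatives sharing prefix 'b g'. Introduce L': L → b g L'
  Add: L' → b
  Add: L' → a

No remaining common prefixes — done.

Resulting grammar:
L → b g L'
L' → b
L' → a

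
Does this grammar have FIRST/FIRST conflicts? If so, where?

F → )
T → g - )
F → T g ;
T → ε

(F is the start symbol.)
No FIRST/FIRST conflicts.

A FIRST/FIRST conflict occurs when two productions N → α and N → β for the same non-terminal have FIRST(α) ∩ FIRST(β) ≠ ∅ (with ε ∈ FIRST of a nullable right-hand side, so two nullable alternatives also conflict).

FIRST sets of the non-terminals at (or reachable through a nullable prefix from) the front of some alternative:
  FIRST(T) = { 'g', ε }

Productions for F:
  F → ): FIRST = { ')' }
  F → T g ;: FIRST = { 'g' }
Productions for T:
  T → g - ): FIRST = { 'g' }
  T → ε: FIRST = { ε }

All alternatives of each non-terminal have pairwise disjoint FIRST sets.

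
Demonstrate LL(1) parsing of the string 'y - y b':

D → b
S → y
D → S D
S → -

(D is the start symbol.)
Stack is shown with the top on the left.

Stack  Input      Action
------------------------
D $    y - y b $  output D → S D
S D $  y - y b $  output S → y
y D $  y - y b $  match 'y'
D $    - y b $    output D → S D
S D $  - y b $    output S → -
- D $  - y b $    match '-'
D $    y b $      output D → S D
S D $  y b $      output S → y
y D $  y b $      match 'y'
D $    b $        output D → b
b $    b $        match 'b'
$      $          accept

The string is accepted.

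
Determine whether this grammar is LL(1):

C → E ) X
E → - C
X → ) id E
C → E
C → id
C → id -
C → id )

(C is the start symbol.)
No. Predict set conflict for C: { '-' }

A grammar is LL(1) if for each non-terminal N with multiple productions, the predict sets of those productions are pairwise disjoint, where PREDICT(N → α) = (FIRST(α) \ {ε}) ∪ (FOLLOW(N) if α ⇒* ε).

Relevant sets:
  FIRST(E) = { '-' }

For C:
  PREDICT(C → E ')' X) = { '-' }
  PREDICT(C → E) = { '-' }
  PREDICT(C → id) = { 'id' }
  PREDICT(C → id '-') = { 'id' }
  PREDICT(C → id ')') = { 'id' }
E, X have a single production, so nothing to check there.

Conflict found: Predict set conflict for C: { '-' }
The grammar is NOT LL(1).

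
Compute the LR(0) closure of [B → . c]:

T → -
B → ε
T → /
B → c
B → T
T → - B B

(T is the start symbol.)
{ [B → . c] }

Start with: [B → . c]
The dot precedes the terminal c, so nothing is added.

CLOSURE = { [B → . c] }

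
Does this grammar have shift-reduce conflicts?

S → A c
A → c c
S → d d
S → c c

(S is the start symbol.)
No shift-reduce conflicts

A shift-reduce conflict occurs when an LR(0) state has both:
  - a complete (reduce) item [A → α .] (dot at the end), and
  - a shift item [B → β . c γ] (dot before a terminal).

Augment with S' → S and build the canonical LR(0) collection (I0 = CLOSURE({[S' → . S]}), then GOTO on every symbol after a dot until no new states appear). It has 8 states:
  I0: { [A → . c c], [S → . A c], [S → . c c], [S → . d d], [S' → . S] }  — shift
  I1: { [S → A . c] }  — shift
  I2: { [S' → S .] }  — accept
  I3: { [A → c . c], [S → c . c] }  — shift
  I4: { [S → d . d] }  — shift
  I5: { [S → d d .] }  — reduce
  I6: { [A → c c .], [S → c c .] }  — 2 reduces
  I7: { [S → A c .] }  — reduce

No state contains both a complete item and a shift item.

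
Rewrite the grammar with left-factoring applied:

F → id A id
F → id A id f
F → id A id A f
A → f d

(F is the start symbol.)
F → id A id F'
F' → ε
F' → f
F' → A f
A → f d

Left-factoring transforms A → αβ₁ | αβ₂ into A → αA' and A' → β₁ | β₂
(α is the longest common prefix among the alternatives). Repeat until
no nonterminal has two alternatives with a common prefix.

Round 1: F has alternatives sharing prefix 'id A id'. Introduce F': F → id A id F'
  Add: F' → ε
  Add: F' → f
  Add: F' → A f

No remaining common prefixes — done.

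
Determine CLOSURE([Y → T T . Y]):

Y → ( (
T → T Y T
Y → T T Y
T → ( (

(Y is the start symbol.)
To compute CLOSURE, for each item [A → α.Bβ] where B is a non-terminal, add [B → .γ] for all productions B → γ; repeat for the newly added items until nothing changes.

Start with: [Y → T T . Y]
  [Y → T T . Y] has the dot before Y: add [Y → . ( (], [Y → . T T Y]
  [Y → . T T Y] has the dot before T: add [T → . T Y T], [T → . ( (]
No further items can be added.

CLOSURE = { [T → . ( (], [T → . T Y T], [Y → . ( (], [Y → . T T Y], [Y → T T . Y] }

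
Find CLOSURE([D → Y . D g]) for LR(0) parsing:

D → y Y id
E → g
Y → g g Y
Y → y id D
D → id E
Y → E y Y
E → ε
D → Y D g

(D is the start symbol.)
To compute CLOSURE, for each item [A → α.Bβ] where B is a non-terminal, add [B → .γ] for all productions B → γ; repeat for the newly added items until nothing changes.

Start with: [D → Y . D g]
  [D → Y . D g] has the dot before D: add [D → . y Y id], [D → . id E], [D → . Y D g]
  [D → . Y D g] has the dot before Y: add [Y → . g g Y], [Y → . y id D], [Y → . E y Y]
  [Y → . E y Y] has the dot before E: add [E → . g], [E → .]
No further items can be added.

CLOSURE = { [D → . Y D g], [D → . id E], [D → . y Y id], [D → Y . D g], [E → . g], [E → .], [Y → . E y Y], [Y → . g g Y], [Y → . y id D] }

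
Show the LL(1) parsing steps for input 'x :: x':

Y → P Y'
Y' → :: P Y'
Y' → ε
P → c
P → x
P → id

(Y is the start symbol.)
LL(1) parsing maintains a stack (initially the start symbol over $) and the input. At each step: if the stack top is a terminal, match it against the current input token; if it is a non-terminal N, replace it with the RHS of M[N, lookahead] (the unique production whose predict set contains the lookahead).

Stack is shown with the top on the left.

Stack      Input     Action
---------------------------
Y $        x :: x $  output Y → P Y'
P Y' $     x :: x $  output P → x
x Y' $     x :: x $  match 'x'
Y' $       :: x $    output Y' → :: P Y'
:: P Y' $  :: x $    match '::'
P Y' $     x $       output P → x
x Y' $     x $       match 'x'
Y' $       $         output Y' → ε
$          $         accept

The string is accepted.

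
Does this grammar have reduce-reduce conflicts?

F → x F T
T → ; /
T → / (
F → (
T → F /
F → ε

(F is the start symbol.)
A reduce-reduce conflict occurs when an LR(0) state has two complete items [A → α .] and [B → β .] — both call for a reduction, and with no lookahead the parser cannot choose between them.

Augment with F' → F and build the canonical LR(0) collection (I0 = CLOSURE({[F' → . F]}), then GOTO on every symbol after a dot until no new states appear). It has 12 states:
  I0: { [F → . (], [F → . x F T], [F → .], [F' → . F] }  — shift, reduce
  I1: { [F → ( .] }  — reduce
  I2: { [F' → F .] }  — accept
  I3: { [F → . (], [F → . x F T], [F → .], [F → x . F T] }  — shift, reduce
  I4: { [F → . (], [F → . x F T], [F → .], [F → x F . T], [T → . / (], [T → . ; /], [T → . F /] }  — shift, reduce
  I5: { [T → / . (] }  — shift
  I6: { [T → ; . /] }  — shift
  I7: { [T → F . /] }  — shift
  I8: { [F → x F T .] }  — reduce
  I9: { [T → F / .] }  — reduce
  I10: { [T → ; / .] }  — reduce
  I11: { [T → / ( .] }  — reduce

No state contains more than one complete item.

Answer: No reduce-reduce conflicts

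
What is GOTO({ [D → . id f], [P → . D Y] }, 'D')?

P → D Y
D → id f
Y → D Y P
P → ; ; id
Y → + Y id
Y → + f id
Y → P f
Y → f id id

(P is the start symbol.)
GOTO(I, 'D') = CLOSURE({ [A → αX.β] : [A → α.Xβ] ∈ I, X = 'D' })

Items with dot before 'D', with the dot advanced:
  [P → . D Y] → [P → D . Y]
Closure of the advanced items:
  [P → D . Y] has the dot before Y: add [Y → . D Y P], [Y → . + Y id], [Y → . + f id], [Y → . P f], [Y → . f id id]
  [Y → . D Y P] has the dot before D: add [D → . id f]
  [Y → . P f] has the dot before P: add [P → . D Y], [P → . ; ; id]

GOTO = { [D → . id f], [P → . ; ; id], [P → . D Y], [P → D . Y], [Y → . + Y id], [Y → . + f id], [Y → . D Y P], [Y → . P f], [Y → . f id id] }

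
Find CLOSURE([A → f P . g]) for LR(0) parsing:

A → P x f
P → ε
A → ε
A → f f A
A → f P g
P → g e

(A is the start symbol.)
{ [A → f P . g] }

To compute CLOSURE, for each item [A → α.Bβ] where B is a non-terminal, add [B → .γ] for all productions B → γ; repeat for the newly added items until nothing changes.

Start with: [A → f P . g]
The dot precedes the terminal g, so nothing is added.

CLOSURE = { [A → f P . g] }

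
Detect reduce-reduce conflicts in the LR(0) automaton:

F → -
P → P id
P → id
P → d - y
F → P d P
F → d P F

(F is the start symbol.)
A reduce-reduce conflict occurs when an LR(0) state has two complete items [A → α .] and [B → β .] — both call for a reduction, and with no lookahead the parser cannot choose between them.

Augment with F' → F and build the canonical LR(0) collection (I0 = CLOSURE({[F' → . F]}), then GOTO on every symbol after a dot until no new states appear). It has 15 states:
  I0: { [F → . -], [F → . P d P], [F → . d P F], [F' → . F], [P → . P id], [P → . d - y], [P → . id] }  — shift
  I1: { [F → - .] }  — reduce
  I2: { [F' → F .] }  — accept
  I3: { [F → P . d P], [P → P . id] }  — shift
  I4: { [F → d . P F], [P → . P id], [P → . d - y], [P → . id], [P → d . - y] }  — shift
  I5: { [P → id .] }  — reduce
  I6: { [P → d - . y] }  — shift
  I7: { [F → . -], [F → . P d P], [F → . d P F], [F → d P . F], [P → . P id], [P → . d - y], [P → . id], [P → P . id] }  — shift
  I8: { [P → d . - y] }  — shift
  I9: { [F → d P F .] }  — reduce
  I10: { [P → P id .], [P → id .] }  — 2 reduces
  I11: { [P → d - y .] }  — reduce
  I12: { [F → P d . P], [P → . P id], [P → . d - y], [P → . id] }  — shift
  I13: { [P → P id .] }  — reduce
  I14: { [F → P d P .], [P → P . id] }  — shift, reduce

I10 contains complete items [P → P id .], [P → id .] — reduce-reduce conflict.

Answer: Yes — I10: [P → P id .] vs [P → id .]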